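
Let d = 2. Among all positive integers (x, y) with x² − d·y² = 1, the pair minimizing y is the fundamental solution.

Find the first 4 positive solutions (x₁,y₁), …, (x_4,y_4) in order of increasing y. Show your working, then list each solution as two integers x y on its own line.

3 2
17 12
99 70
577 408

[1; 2] for √2; ℓ=1 ⇒ convergent index 1
a_0=1:  p_0=1·1+0=1,  q_0=1·0+1=1
a_1=2:  p_1=2·1+1=3,  q_1=2·1+0=2
(x₁, y₁) = (3, 2);  3² − 2·2² = 1 ✓
(x_2, y_2) = (3·3 + 2·2·2, 3·2 + 2·3) = (17, 12)
(x_3, y_3) = (3·17 + 2·2·12, 3·12 + 2·17) = (99, 70)
(x_4, y_4) = (3·99 + 2·2·70, 3·70 + 2·99) = (577, 408)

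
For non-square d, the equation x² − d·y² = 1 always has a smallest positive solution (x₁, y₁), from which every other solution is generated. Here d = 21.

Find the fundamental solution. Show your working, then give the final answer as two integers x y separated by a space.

d=21: √d = [4; 1,1,2,1,1,8] (ℓ=6, even), read p_5/q_5
k=0  a_k=4  p_k/q_k = 4/1
k=1  a_k=1  p_k/q_k = 5/1
k=2  a_k=1  p_k/q_k = 9/2
k=3  a_k=2  p_k/q_k = 23/5
k=4  a_k=1  p_k/q_k = 32/7
k=5  a_k=1  p_k/q_k = 55/12
(x₁, y₁) = (55, 12);  55² − 21·12² = 1 ✓

55 12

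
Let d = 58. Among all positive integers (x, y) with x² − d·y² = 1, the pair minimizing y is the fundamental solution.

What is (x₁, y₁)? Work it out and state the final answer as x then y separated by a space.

√58 = [7; 1,1,1,1,1,1,14, …], period ℓ=7 (odd) → k=13
k=0  a_k=7  p_k/q_k = 7/1
…
k=4  a_k=1  p_k/q_k = 38/5
…
k=7  a_k=14  p_k/q_k = 1447/190
…
k=9  a_k=1  p_k/q_k = 2993/393
k=10  a_k=1  p_k/q_k = 4539/596
k=11  a_k=1  p_k/q_k = 7532/989
k=12  a_k=1  p_k/q_k = 12071/1585
k=13  a_k=1  p_k/q_k = 19603/2574
fundamental: x₁=19603, y₁=2574  (since 384277609 − 58·6625476 = 1)

19603 2574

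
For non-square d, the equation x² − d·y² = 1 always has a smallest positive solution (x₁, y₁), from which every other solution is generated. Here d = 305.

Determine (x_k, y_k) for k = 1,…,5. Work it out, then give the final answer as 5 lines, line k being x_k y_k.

√305 → a₀=17, period (2,6,2,34); ℓ=4 even so k=3
k=0  a_k=17  p_k/q_k = 17/1
…
k=2  a_k=6  p_k/q_k = 227/13
k=3  a_k=2  p_k/q_k = 489/28
fundamental: x₁=489, y₁=28  (since 239121 − 305·784 = 1)
(489+28√305)^2 = 478241 + 27384√305
(489+28√305)^3 = 467719209 + 26781524√305
(489+28√305)^4 = 457428908161 + 26192303088√305
(489+28√305)^5 = 447365004462249 + 25616045638540√305

489 28
478241 27384
467719209 26781524
457428908161 26192303088
447365004462249 25616045638540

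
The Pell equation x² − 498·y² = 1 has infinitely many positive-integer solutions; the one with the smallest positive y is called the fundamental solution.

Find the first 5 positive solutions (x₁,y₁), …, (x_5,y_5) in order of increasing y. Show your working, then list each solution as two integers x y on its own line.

179777 8056
64639539457 2896567024
23241404969742401 1041472259739240
8356540122426119709697 374465516875386131936
3004627427155559641130652737 134640574453571113022377304

√498 → a₀=22, period (3,6,22,6,3,44); ℓ=6 even so k=5
a_0=22:  p_0=22·1+0=22,  q_0=22·0+1=1
a_1=3:  p_1=3·22+1=67,  q_1=3·1+0=3
…
a_4=6:  p_4=6·9395+424=56794,  q_4=6·421+19=2545
a_5=3:  p_5=3·56794+9395=179777,  q_5=3·2545+421=8056
(x₁, y₁) = (179777, 8056);  179777² − 498·8056² = 1 ✓
n=2: (179777,8056)∘(179777,8056) = (179777·179777+498·8056·8056, 179777·8056+8056·179777) = (64639539457,2896567024)
n=3: (64639539457,2896567024)∘(179777,8056) = (179777·64639539457+498·8056·2896567024, 179777·2896567024+8056·64639539457) = (23241404969742401,1041472259739240)
n=4: (23241404969742401,1041472259739240)∘(179777,8056) = (179777·23241404969742401+498·8056·1041472259739240, 179777·1041472259739240+8056·23241404969742401) = (8356540122426119709697,374465516875386131936)
n=5: (8356540122426119709697,374465516875386131936)∘(179777,8056) = (179777·8356540122426119709697+498·8056·374465516875386131936, 179777·374465516875386131936+8056·8356540122426119709697) = (3004627427155559641130652737,134640574453571113022377304)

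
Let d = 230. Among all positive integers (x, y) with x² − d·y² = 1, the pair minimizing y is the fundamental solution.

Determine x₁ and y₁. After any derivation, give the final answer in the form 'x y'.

91 6

d=230: √d = [15; 6,30] (ℓ=2, even), read p_1/q_1
a_0=15:  p_0=15·1+0=15,  q_0=15·0+1=1
a_1=6:  p_1=6·15+1=91,  q_1=6·1+0=6
→ (91, 6).  Check: 91²=8281, 230·6²=8280, difference 1.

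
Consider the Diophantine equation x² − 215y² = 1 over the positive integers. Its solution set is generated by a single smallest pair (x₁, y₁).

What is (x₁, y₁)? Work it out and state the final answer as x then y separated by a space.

44 3

[14; 1,1,1,28] for √215; ℓ=4 ⇒ convergent index 3
i=0: a=14 ⇒ p=14, q=1
…
i=2: a=1 ⇒ p=29, q=2
i=3: a=1 ⇒ p=44, q=3
→ (44, 3).  Check: 44²=1936, 215·3²=1935, difference 1.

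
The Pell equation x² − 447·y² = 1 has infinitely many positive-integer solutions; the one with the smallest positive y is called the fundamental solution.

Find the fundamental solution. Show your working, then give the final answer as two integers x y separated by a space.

148 7

[21; 7,42] for √447; ℓ=2 ⇒ convergent index 1
k=0  a_k=21  p_k/q_k = 21/1
k=1  a_k=7  p_k/q_k = 148/7
fundamental: x₁=148, y₁=7  (since 21904 − 447·49 = 1)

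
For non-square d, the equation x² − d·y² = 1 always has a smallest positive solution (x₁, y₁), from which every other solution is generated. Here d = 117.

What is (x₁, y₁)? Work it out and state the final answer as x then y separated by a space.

649 60

√117 = [10; 1,4,2,4,1,20, …], period ℓ=6 (even) → k=5
a_0=10:  p_0=10·1+0=10,  q_0=10·0+1=1
…
a_2=4:  p_2=4·11+10=54,  q_2=4·1+1=5
…
a_4=4:  p_4=4·119+54=530,  q_4=4·11+5=49
a_5=1:  p_5=1·530+119=649,  q_5=1·49+11=60
(x₁, y₁) = (649, 60);  649² − 117·60² = 1 ✓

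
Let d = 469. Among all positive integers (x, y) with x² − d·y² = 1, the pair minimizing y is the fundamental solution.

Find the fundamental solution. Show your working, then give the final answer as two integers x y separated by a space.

137215 6336

√469 → a₀=21, period (1,1,1,10,6,10,1,1,1,42); ℓ=10 even so k=9
a_0=21:  p_0=21·1+0=21,  q_0=21·0+1=1
a_1=1:  p_1=1·21+1=22,  q_1=1·1+0=1
…
a_4=10:  p_4=10·65+43=693,  q_4=10·3+2=32
a_5=6:  p_5=6·693+65=4223,  q_5=6·32+3=195
a_6=10:  p_6=10·4223+693=42923,  q_6=10·195+32=1982
a_7=1:  p_7=1·42923+4223=47146,  q_7=1·1982+195=2177
a_8=1:  p_8=1·47146+42923=90069,  q_8=1·2177+1982=4159
a_9=1:  p_9=1·90069+47146=137215,  q_9=1·4159+2177=6336
(x₁, y₁) = (137215, 6336);  137215² − 469·6336² = 1 ✓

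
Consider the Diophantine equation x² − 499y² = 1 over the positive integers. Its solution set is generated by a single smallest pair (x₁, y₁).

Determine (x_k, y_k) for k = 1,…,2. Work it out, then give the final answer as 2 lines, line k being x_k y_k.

4490 201
40320199 1804980

√499 → a₀=22, period (2,1,21,1,2,44); ℓ=6 even so k=5
i=0: a=22 ⇒ p=22, q=1
i=1: a=2 ⇒ p=45, q=2
i=2: a=1 ⇒ p=67, q=3
i=3: a=21 ⇒ p=1452, q=65
i=4: a=1 ⇒ p=1519, q=68
i=5: a=2 ⇒ p=4490, q=201
(x₁, y₁) = (4490, 201);  4490² − 499·201² = 1 ✓
k=2:  x_2 = 4490·4490+499·201·201 = 40320199,  y_2 = 4490·201+201·4490 = 1804980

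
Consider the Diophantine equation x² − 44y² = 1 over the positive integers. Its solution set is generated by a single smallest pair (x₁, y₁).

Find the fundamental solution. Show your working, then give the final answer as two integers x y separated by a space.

199 30

[6; 1,1,1,2,1,1,1,12] for √44; ℓ=8 ⇒ convergent index 7
i=0: a=6 ⇒ p=6, q=1
…
i=3: a=1 ⇒ p=20, q=3
…
i=6: a=1 ⇒ p=126, q=19
i=7: a=1 ⇒ p=199, q=30
fundamental: x₁=199, y₁=30  (since 39601 − 44·900 = 1)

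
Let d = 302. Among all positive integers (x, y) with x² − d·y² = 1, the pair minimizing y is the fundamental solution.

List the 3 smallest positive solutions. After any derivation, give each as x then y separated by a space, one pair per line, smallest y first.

√302 = [17; 2,1,1,1,4,…,1,2,34, …], period ℓ=16 (even) → k=15
k=0  a_k=17  p_k/q_k = 17/1
k=1  a_k=2  p_k/q_k = 35/2
k=2  a_k=1  p_k/q_k = 52/3
k=3  a_k=1  p_k/q_k = 87/5
k=4  a_k=1  p_k/q_k = 139/8
k=5  a_k=4  p_k/q_k = 643/37
k=6  a_k=2  p_k/q_k = 1425/82
k=7  a_k=1  p_k/q_k = 2068/119
…
k=9  a_k=1  p_k/q_k = 36581/2105
k=10  a_k=2  p_k/q_k = 107675/6196
k=11  a_k=4  p_k/q_k = 467281/26889
…
k=13  a_k=1  p_k/q_k = 1042237/59974
k=14  a_k=1  p_k/q_k = 1617193/93059
k=15  a_k=2  p_k/q_k = 4276623/246092
(x₁, y₁) = (4276623, 246092);  4276623² − 302·246092² = 1 ✓
k=2:  x_2 = 4276623·4276623+302·246092·246092 = 36579008568257,  y_2 = 4276623·246092+246092·4276623 = 2104885414632
k=3:  x_3 = 4276623·36579008568257+302·246092·2104885414632 = 312869258720405635599,  y_3 = 4276623·2104885414632+246092·36579008568257 = 18003602753159249380

4276623 246092
36579008568257 2104885414632
312869258720405635599 18003602753159249380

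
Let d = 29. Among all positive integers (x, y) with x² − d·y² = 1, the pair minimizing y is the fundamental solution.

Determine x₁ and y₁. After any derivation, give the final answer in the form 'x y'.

√29 = [5; 2,1,1,2,10, …], period ℓ=5 (odd) → k=9
i=0: a=5 ⇒ p=5, q=1
…
i=2: a=1 ⇒ p=16, q=3
…
i=4: a=2 ⇒ p=70, q=13
i=5: a=10 ⇒ p=727, q=135
…
i=7: a=1 ⇒ p=2251, q=418
i=8: a=1 ⇒ p=3775, q=701
i=9: a=2 ⇒ p=9801, q=1820
fundamental: x₁=9801, y₁=1820  (since 96059601 − 29·3312400 = 1)

9801 1820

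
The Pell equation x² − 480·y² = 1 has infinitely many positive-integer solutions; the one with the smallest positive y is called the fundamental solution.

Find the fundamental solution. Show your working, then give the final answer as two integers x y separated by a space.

d=480: √d = [21; 1,9,1,42] (ℓ=4, even), read p_3/q_3
step 0: (21, 1)  from 21·(1,0) + (0,1)
…
step 2: (219, 10)  from 9·(22,1) + (21,1)
step 3: (241, 11)  from 1·(219,10) + (22,1)
(x₁, y₁) = (241, 11);  241² − 480·11² = 1 ✓

241 11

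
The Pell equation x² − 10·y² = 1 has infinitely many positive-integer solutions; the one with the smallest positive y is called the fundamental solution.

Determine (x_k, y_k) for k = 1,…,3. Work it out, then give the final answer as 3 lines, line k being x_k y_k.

√10 → a₀=3, period (6); ℓ=1 odd so k=1
k=0  a_k=3  p_k/q_k = 3/1
k=1  a_k=6  p_k/q_k = 19/6
(x₁, y₁) = (19, 6);  19² − 10·6² = 1 ✓
(x_2, y_2) = (19·19 + 10·6·6, 19·6 + 6·19) = (721, 228)
(x_3, y_3) = (19·721 + 10·6·228, 19·228 + 6·721) = (27379, 8658)

19 6
721 228
27379 8658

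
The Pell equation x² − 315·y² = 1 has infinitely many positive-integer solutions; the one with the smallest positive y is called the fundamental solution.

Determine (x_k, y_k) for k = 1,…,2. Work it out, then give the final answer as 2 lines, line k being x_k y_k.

[17; 1,2,1,34] for √315; ℓ=4 ⇒ convergent index 3
k=0  a_k=17  p_k/q_k = 17/1
k=1  a_k=1  p_k/q_k = 18/1
k=2  a_k=2  p_k/q_k = 53/3
k=3  a_k=1  p_k/q_k = 71/4
→ (71, 4).  Check: 71²=5041, 315·4²=5040, difference 1.
(x_2, y_2) = (71·71 + 315·4·4, 71·4 + 4·71) = (10081, 568)

71 4
10081 568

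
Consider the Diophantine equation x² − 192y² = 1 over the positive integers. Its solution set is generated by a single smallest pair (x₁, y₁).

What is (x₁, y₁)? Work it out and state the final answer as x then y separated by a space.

√192 → a₀=13, period (1,5,1,26); ℓ=4 even so k=3
k=0  a_k=13  p_k/q_k = 13/1
…
k=2  a_k=5  p_k/q_k = 83/6
k=3  a_k=1  p_k/q_k = 97/7
→ (97, 7).  Check: 97²=9409, 192·7²=9408, difference 1.

97 7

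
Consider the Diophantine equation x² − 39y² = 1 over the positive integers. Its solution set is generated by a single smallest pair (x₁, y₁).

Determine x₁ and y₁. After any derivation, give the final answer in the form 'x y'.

√39 → a₀=6, period (4,12); ℓ=2 even so k=1
i=0: a=6 ⇒ p=6, q=1
i=1: a=4 ⇒ p=25, q=4
→ (25, 4).  Check: 25²=625, 39·4²=624, difference 1.

25 4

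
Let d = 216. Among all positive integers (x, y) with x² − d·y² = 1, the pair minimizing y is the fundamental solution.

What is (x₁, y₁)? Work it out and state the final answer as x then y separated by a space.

[14; 1,2,3,2,1,28] for √216; ℓ=6 ⇒ convergent index 5
k=0  a_k=14  p_k/q_k = 14/1
k=1  a_k=1  p_k/q_k = 15/1
k=2  a_k=2  p_k/q_k = 44/3
k=3  a_k=3  p_k/q_k = 147/10
k=4  a_k=2  p_k/q_k = 338/23
k=5  a_k=1  p_k/q_k = 485/33
fundamental: x₁=485, y₁=33  (since 235225 − 216·1089 = 1)

485 33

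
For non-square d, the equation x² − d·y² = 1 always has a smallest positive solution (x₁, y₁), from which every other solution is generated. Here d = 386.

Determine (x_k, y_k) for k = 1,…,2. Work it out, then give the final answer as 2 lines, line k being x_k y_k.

111555 5678
24889036049 1266818580

√386 = [19; 1,1,1,4,1,18,1,4,1,1,1,38, …], period ℓ=12 (even) → k=11
step 0: (19, 1)  from 19·(1,0) + (0,1)
step 1: (20, 1)  from 1·(19,1) + (1,0)
step 2: (39, 2)  from 1·(20,1) + (19,1)
…
step 4: (275, 14)  from 4·(59,3) + (39,2)
step 5: (334, 17)  from 1·(275,14) + (59,3)
step 6: (6287, 320)  from 18·(334,17) + (275,14)
…
step 8: (32771, 1668)  from 4·(6621,337) + (6287,320)
step 9: (39392, 2005)  from 1·(32771,1668) + (6621,337)
step 10: (72163, 3673)  from 1·(39392,2005) + (32771,1668)
step 11: (111555, 5678)  from 1·(72163,3673) + (39392,2005)
fundamental: x₁=111555, y₁=5678  (since 12444518025 − 386·32239684 = 1)
(111555+5678√386)^2 = 24889036049 + 1266818580√386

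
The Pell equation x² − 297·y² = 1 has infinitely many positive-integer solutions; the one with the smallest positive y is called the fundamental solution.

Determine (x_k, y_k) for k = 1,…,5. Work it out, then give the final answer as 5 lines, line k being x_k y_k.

48599 2820
4723725601 274098360
459136680917399 26641812392460
44627167107085622401 2589530880648228720
4337671388015371645214999 251697222510604722734100

[17; 4,3,1,1,2,1,1,3,4,34] for √297; ℓ=10 ⇒ convergent index 9
k=0  a_k=17  p_k/q_k = 17/1
k=1  a_k=4  p_k/q_k = 69/4
k=2  a_k=3  p_k/q_k = 224/13
…
k=4  a_k=1  p_k/q_k = 517/30
…
k=6  a_k=1  p_k/q_k = 1844/107
…
k=8  a_k=3  p_k/q_k = 11357/659
k=9  a_k=4  p_k/q_k = 48599/2820
(x₁, y₁) = (48599, 2820);  48599² − 297·2820² = 1 ✓
(48599+2820√297)^2 = 4723725601 + 274098360√297
(48599+2820√297)^3 = 459136680917399 + 26641812392460√297
(48599+2820√297)^4 = 44627167107085622401 + 2589530880648228720√297
(48599+2820√297)^5 = 4337671388015371645214999 + 251697222510604722734100√297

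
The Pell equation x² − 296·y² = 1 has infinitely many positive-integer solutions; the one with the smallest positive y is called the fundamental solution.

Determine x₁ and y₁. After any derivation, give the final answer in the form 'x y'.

3699 215

d=296: √d = [17; 4,1,7,1,4,34] (ℓ=6, even), read p_5/q_5
k=0  a_k=17  p_k/q_k = 17/1
…
k=4  a_k=1  p_k/q_k = 757/44
k=5  a_k=4  p_k/q_k = 3699/215
(x₁, y₁) = (3699, 215);  3699² − 296·215² = 1 ✓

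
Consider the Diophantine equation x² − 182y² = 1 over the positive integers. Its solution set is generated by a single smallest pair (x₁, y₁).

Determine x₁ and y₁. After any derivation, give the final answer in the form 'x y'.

√182 → a₀=13, period (2,26); ℓ=2 even so k=1
step 0: (13, 1)  from 13·(1,0) + (0,1)
step 1: (27, 2)  from 2·(13,1) + (1,0)
→ (27, 2).  Check: 27²=729, 182·2²=728, difference 1.

27 2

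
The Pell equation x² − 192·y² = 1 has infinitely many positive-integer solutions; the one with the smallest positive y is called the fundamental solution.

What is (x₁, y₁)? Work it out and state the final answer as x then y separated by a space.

√192 = [13; 1,5,1,26, …], period ℓ=4 (even) → k=3
i=0: a=13 ⇒ p=13, q=1
…
i=2: a=5 ⇒ p=83, q=6
i=3: a=1 ⇒ p=97, q=7
fundamental: x₁=97, y₁=7  (since 9409 − 192·49 = 1)

97 7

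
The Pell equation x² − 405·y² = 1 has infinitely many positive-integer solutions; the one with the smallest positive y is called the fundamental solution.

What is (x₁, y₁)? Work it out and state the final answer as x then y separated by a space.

161 8

d=405: √d = [20; 8,40] (ℓ=2, even), read p_1/q_1
a_0=20:  p_0=20·1+0=20,  q_0=20·0+1=1
a_1=8:  p_1=8·20+1=161,  q_1=8·1+0=8
→ (161, 8).  Check: 161²=25921, 405·8²=25920, difference 1.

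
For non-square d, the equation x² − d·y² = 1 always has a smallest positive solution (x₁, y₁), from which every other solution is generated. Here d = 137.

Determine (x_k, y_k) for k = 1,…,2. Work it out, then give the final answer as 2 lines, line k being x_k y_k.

[11; 1,2,2,1,1,2,2,1,22] for √137; ℓ=9 ⇒ convergent index 17
k=0  a_k=11  p_k/q_k = 11/1
…
k=2  a_k=2  p_k/q_k = 35/3
k=3  a_k=2  p_k/q_k = 82/7
k=4  a_k=1  p_k/q_k = 117/10
…
k=8  a_k=1  p_k/q_k = 1744/149
…
k=11  a_k=2  p_k/q_k = 122279/10447
…
k=13  a_k=1  p_k/q_k = 408178/34873
…
k=16  a_k=2  p_k/q_k = 4286741/366241
k=17  a_k=1  p_k/q_k = 6083073/519712
(x₁, y₁) = (6083073, 519712);  6083073² − 137·519712² = 1 ✓
n=2: (6083073,519712)∘(6083073,519712) = (6083073·6083073+137·519712·519712, 6083073·519712+519712·6083073) = (74007554246657,6322892069952)

6083073 519712
74007554246657 6322892069952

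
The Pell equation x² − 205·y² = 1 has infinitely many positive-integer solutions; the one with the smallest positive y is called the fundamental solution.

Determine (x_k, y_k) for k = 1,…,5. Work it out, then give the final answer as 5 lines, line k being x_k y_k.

[14; 3,6,1,4,1,6,3,28] for √205; ℓ=8 ⇒ convergent index 7
i=0: a=14 ⇒ p=14, q=1
…
i=2: a=6 ⇒ p=272, q=19
i=3: a=1 ⇒ p=315, q=22
i=4: a=4 ⇒ p=1532, q=107
…
i=6: a=6 ⇒ p=12614, q=881
i=7: a=3 ⇒ p=39689, q=2772
→ (39689, 2772).  Check: 39689²=1575216721, 205·2772²=1575216720, difference 1.
n=2: (39689,2772)∘(39689,2772) = (39689·39689+205·2772·2772, 39689·2772+2772·39689) = (3150433441,220035816)
n=3: (3150433441,220035816)∘(39689,2772) = (39689·3150433441+205·2772·220035816, 39689·220035816+2772·3150433441) = (250075105640009,17466002999676)
n=4: (250075105640009,17466002999676)∘(39689,2772) = (39689·250075105640009+205·2772·17466002999676, 39689·17466002999676+2772·250075105640009) = (19850461732342200961,1386416385888245712)
n=5: (19850461732342200961,1386416385888245712)∘(39689,2772) = (39689·19850461732342200961+205·2772·1386416385888245712, 39689·1386416385888245712+2772·19850461732342200961) = (1575689951139784122242249,110050959861571165127460)

39689 2772
3150433441 220035816
250075105640009 17466002999676
19850461732342200961 1386416385888245712
1575689951139784122242249 110050959861571165127460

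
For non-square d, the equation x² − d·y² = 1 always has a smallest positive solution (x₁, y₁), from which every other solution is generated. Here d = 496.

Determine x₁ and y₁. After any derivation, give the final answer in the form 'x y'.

4620799 207480

d=496: √d = [22; 3,1,2,4,1,…,1,3,44] (ℓ=16, even), read p_15/q_15
a_0=22:  p_0=22·1+0=22,  q_0=22·0+1=1
a_1=3:  p_1=3·22+1=67,  q_1=3·1+0=3
…
a_5=1:  p_5=1·1069+245=1314,  q_5=1·48+11=59
a_6=1:  p_6=1·1314+1069=2383,  q_6=1·59+48=107
a_7=2:  p_7=2·2383+1314=6080,  q_7=2·107+59=273
a_8=2:  p_8=2·6080+2383=14543,  q_8=2·273+107=653
a_9=2:  p_9=2·14543+6080=35166,  q_9=2·653+273=1579
…
a_14=1:  p_14=1·863293+389209=1252502,  q_14=1·38763+17476=56239
a_15=3:  p_15=3·1252502+863293=4620799,  q_15=3·56239+38763=207480
fundamental: x₁=4620799, y₁=207480  (since 21351783398401 − 496·43047950400 = 1)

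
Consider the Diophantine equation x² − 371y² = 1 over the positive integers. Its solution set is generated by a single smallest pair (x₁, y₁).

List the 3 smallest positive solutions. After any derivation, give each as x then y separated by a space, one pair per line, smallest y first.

√371 = [19; 3,1,4,1,3,38, …], period ℓ=6 (even) → k=5
step 0: (19, 1)  from 19·(1,0) + (0,1)
step 1: (58, 3)  from 3·(19,1) + (1,0)
step 2: (77, 4)  from 1·(58,3) + (19,1)
…
step 4: (443, 23)  from 1·(366,19) + (77,4)
step 5: (1695, 88)  from 3·(443,23) + (366,19)
(x₁, y₁) = (1695, 88);  1695² − 371·88² = 1 ✓
k=2:  x_2 = 1695·1695+371·88·88 = 5746049,  y_2 = 1695·88+88·1695 = 298320
k=3:  x_3 = 1695·5746049+371·88·298320 = 19479104415,  y_3 = 1695·298320+88·5746049 = 1011304712

1695 88
5746049 298320
19479104415 1011304712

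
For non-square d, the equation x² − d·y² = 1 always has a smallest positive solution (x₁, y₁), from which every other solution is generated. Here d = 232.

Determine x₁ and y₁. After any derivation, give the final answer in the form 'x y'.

√232 = [15; 4,3,7,3,4,30, …], period ℓ=6 (even) → k=5
a_0=15:  p_0=15·1+0=15,  q_0=15·0+1=1
a_1=4:  p_1=4·15+1=61,  q_1=4·1+0=4
a_2=3:  p_2=3·61+15=198,  q_2=3·4+1=13
a_3=7:  p_3=7·198+61=1447,  q_3=7·13+4=95
a_4=3:  p_4=3·1447+198=4539,  q_4=3·95+13=298
a_5=4:  p_5=4·4539+1447=19603,  q_5=4·298+95=1287
fundamental: x₁=19603, y₁=1287  (since 384277609 − 232·1656369 = 1)

19603 1287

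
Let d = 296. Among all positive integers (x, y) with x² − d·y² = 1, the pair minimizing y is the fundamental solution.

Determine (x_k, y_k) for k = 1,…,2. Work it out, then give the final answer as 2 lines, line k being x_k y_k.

[17; 4,1,7,1,4,34] for √296; ℓ=6 ⇒ convergent index 5
step 0: (17, 1)  from 17·(1,0) + (0,1)
step 1: (69, 4)  from 4·(17,1) + (1,0)
…
step 3: (671, 39)  from 7·(86,5) + (69,4)
step 4: (757, 44)  from 1·(671,39) + (86,5)
step 5: (3699, 215)  from 4·(757,44) + (671,39)
fundamental: x₁=3699, y₁=215  (since 13682601 − 296·46225 = 1)
k=2:  x_2 = 3699·3699+296·215·215 = 27365201,  y_2 = 3699·215+215·3699 = 1590570

3699 215
27365201 1590570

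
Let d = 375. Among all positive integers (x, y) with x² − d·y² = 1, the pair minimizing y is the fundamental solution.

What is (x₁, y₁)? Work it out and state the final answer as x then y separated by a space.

15124 781

[19; 2,1,2,1,5,1,2,1,2,38] for √375; ℓ=10 ⇒ convergent index 9
k=0  a_k=19  p_k/q_k = 19/1
…
k=3  a_k=2  p_k/q_k = 155/8
k=4  a_k=1  p_k/q_k = 213/11
…
k=7  a_k=2  p_k/q_k = 4086/211
k=8  a_k=1  p_k/q_k = 5519/285
k=9  a_k=2  p_k/q_k = 15124/781
(x₁, y₁) = (15124, 781);  15124² − 375·781² = 1 ✓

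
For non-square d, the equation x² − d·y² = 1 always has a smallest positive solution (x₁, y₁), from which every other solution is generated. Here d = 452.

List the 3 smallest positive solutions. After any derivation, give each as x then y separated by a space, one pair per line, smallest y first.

1204353 56648
2900932297217 136448377488
6987493029899166849 328664025545553880

[21; 3,1,5,3,10,3,5,1,3,42] for √452; ℓ=10 ⇒ convergent index 9
i=0: a=21 ⇒ p=21, q=1
…
i=2: a=1 ⇒ p=85, q=4
…
i=6: a=3 ⇒ p=49579, q=2332
i=7: a=5 ⇒ p=263904, q=12413
i=8: a=1 ⇒ p=313483, q=14745
i=9: a=3 ⇒ p=1204353, q=56648
fundamental: x₁=1204353, y₁=56648  (since 1450466148609 − 452·3208995904 = 1)
(x_2, y_2) = (1204353·1204353 + 452·56648·56648, 1204353·56648 + 56648·1204353) = (2900932297217, 136448377488)
(x_3, y_3) = (1204353·2900932297217 + 452·56648·136448377488, 1204353·136448377488 + 56648·2900932297217) = (6987493029899166849, 328664025545553880)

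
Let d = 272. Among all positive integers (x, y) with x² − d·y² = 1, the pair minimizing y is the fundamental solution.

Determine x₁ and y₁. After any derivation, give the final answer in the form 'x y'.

33 2

[16; 2,32] for √272; ℓ=2 ⇒ convergent index 1
k=0  a_k=16  p_k/q_k = 16/1
k=1  a_k=2  p_k/q_k = 33/2
→ (33, 2).  Check: 33²=1089, 272·2²=1088, difference 1.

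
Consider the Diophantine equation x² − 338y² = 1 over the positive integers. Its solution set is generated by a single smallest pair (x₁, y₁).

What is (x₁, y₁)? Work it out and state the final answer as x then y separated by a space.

114243 6214

d=338: √d = [18; 2,1,1,2,36] (ℓ=5, odd), read p_9/q_9
step 0: (18, 1)  from 18·(1,0) + (0,1)
step 1: (37, 2)  from 2·(18,1) + (1,0)
…
step 4: (239, 13)  from 2·(92,5) + (55,3)
step 5: (8696, 473)  from 36·(239,13) + (92,5)
step 6: (17631, 959)  from 2·(8696,473) + (239,13)
…
step 8: (43958, 2391)  from 1·(26327,1432) + (17631,959)
step 9: (114243, 6214)  from 2·(43958,2391) + (26327,1432)
(x₁, y₁) = (114243, 6214);  114243² − 338·6214² = 1 ✓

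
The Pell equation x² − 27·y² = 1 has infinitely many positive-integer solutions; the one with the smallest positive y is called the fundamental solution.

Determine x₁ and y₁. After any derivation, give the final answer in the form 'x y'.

26 5

√27 → a₀=5, period (5,10); ℓ=2 even so k=1
k=0  a_k=5  p_k/q_k = 5/1
k=1  a_k=5  p_k/q_k = 26/5
fundamental: x₁=26, y₁=5  (since 676 − 27·25 = 1)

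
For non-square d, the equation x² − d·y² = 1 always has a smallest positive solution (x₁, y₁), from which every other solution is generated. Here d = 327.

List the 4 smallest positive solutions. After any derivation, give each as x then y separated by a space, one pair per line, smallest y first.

217 12
94177 5208
40872601 2260260
17738614657 980947632

[18; 12,36] for √327; ℓ=2 ⇒ convergent index 1
i=0: a=18 ⇒ p=18, q=1
i=1: a=12 ⇒ p=217, q=12
fundamental: x₁=217, y₁=12  (since 47089 − 327·144 = 1)
k=2:  x_2 = 217·217+327·12·12 = 94177,  y_2 = 217·12+12·217 = 5208
k=3:  x_3 = 217·94177+327·12·5208 = 40872601,  y_3 = 217·5208+12·94177 = 2260260
k=4:  x_4 = 217·40872601+327·12·2260260 = 17738614657,  y_4 = 217·2260260+12·40872601 = 980947632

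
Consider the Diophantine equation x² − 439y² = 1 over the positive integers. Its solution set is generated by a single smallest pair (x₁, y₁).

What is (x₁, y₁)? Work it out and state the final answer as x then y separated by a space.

440 21

[20; 1,19,1,40] for √439; ℓ=4 ⇒ convergent index 3
i=0: a=20 ⇒ p=20, q=1
…
i=2: a=19 ⇒ p=419, q=20
i=3: a=1 ⇒ p=440, q=21
fundamental: x₁=440, y₁=21  (since 193600 − 439·441 = 1)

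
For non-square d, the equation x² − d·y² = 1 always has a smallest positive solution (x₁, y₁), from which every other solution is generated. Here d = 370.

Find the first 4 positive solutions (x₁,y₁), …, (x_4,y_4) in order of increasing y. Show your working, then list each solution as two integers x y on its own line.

√370 = [19; 4,4,38, …], period ℓ=3 (odd) → k=5
step 0: (19, 1)  from 19·(1,0) + (0,1)
…
step 2: (327, 17)  from 4·(77,4) + (19,1)
step 3: (12503, 650)  from 38·(327,17) + (77,4)
step 4: (50339, 2617)  from 4·(12503,650) + (327,17)
step 5: (213859, 11118)  from 4·(50339,2617) + (12503,650)
fundamental: x₁=213859, y₁=11118  (since 45735671881 − 370·123609924 = 1)
(213859+11118√370)^2 = 91471343761 + 4755368724√370
(213859+11118√370)^3 = 39123940210553539 + 2033956799880714√370
(213859+11118√370)^4 = 16734013458886067250241 + 869959934526623861928√370

213859 11118
91471343761 4755368724
39123940210553539 2033956799880714
16734013458886067250241 869959934526623861928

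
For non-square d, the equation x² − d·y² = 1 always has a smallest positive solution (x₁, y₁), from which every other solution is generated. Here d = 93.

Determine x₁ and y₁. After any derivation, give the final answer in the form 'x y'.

√93 = [9; 1,1,1,4,6,4,1,1,1,18, …], period ℓ=10 (even) → k=9
step 0: (9, 1)  from 9·(1,0) + (0,1)
step 1: (10, 1)  from 1·(9,1) + (1,0)
…
step 4: (135, 14)  from 4·(29,3) + (19,2)
…
step 8: (7821, 811)  from 1·(4330,449) + (3491,362)
step 9: (12151, 1260)  from 1·(7821,811) + (4330,449)
fundamental: x₁=12151, y₁=1260  (since 147646801 − 93·1587600 = 1)

12151 1260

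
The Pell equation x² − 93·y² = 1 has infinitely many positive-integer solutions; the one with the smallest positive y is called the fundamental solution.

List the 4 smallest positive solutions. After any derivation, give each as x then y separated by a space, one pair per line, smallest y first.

12151 1260
295293601 30620520
7176225079351 744139875780
174396621583094401 18084087230585040

√93 → a₀=9, period (1,1,1,4,6,4,1,1,1,18); ℓ=10 even so k=9
i=0: a=9 ⇒ p=9, q=1
i=1: a=1 ⇒ p=10, q=1
i=2: a=1 ⇒ p=19, q=2
i=3: a=1 ⇒ p=29, q=3
i=4: a=4 ⇒ p=135, q=14
i=5: a=6 ⇒ p=839, q=87
i=6: a=4 ⇒ p=3491, q=362
…
i=8: a=1 ⇒ p=7821, q=811
i=9: a=1 ⇒ p=12151, q=1260
(x₁, y₁) = (12151, 1260);  12151² − 93·1260² = 1 ✓
k=2:  x_2 = 12151·12151+93·1260·1260 = 295293601,  y_2 = 12151·1260+1260·12151 = 30620520
k=3:  x_3 = 12151·295293601+93·1260·30620520 = 7176225079351,  y_3 = 12151·30620520+1260·295293601 = 744139875780
k=4:  x_4 = 12151·7176225079351+93·1260·744139875780 = 174396621583094401,  y_4 = 12151·744139875780+1260·7176225079351 = 18084087230585040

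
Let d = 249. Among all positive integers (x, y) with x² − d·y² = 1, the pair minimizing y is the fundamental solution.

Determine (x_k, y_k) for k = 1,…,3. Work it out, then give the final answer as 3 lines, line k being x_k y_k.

8553815 542076
146335502108449 9273635639880
2503453625935556812055 158649927281879742324

[15; 1,3,1,1,5,…,3,1,30] for √249; ℓ=16 ⇒ convergent index 15
step 0: (15, 1)  from 15·(1,0) + (0,1)
…
step 4: (142, 9)  from 1·(79,5) + (63,4)
step 5: (789, 50)  from 5·(142,9) + (79,5)
…
step 8: (36751, 2329)  from 10·(3582,227) + (931,59)
step 9: (113835, 7214)  from 3·(36751,2329) + (3582,227)
step 10: (150586, 9543)  from 1·(113835,7214) + (36751,2329)
step 11: (866765, 54929)  from 5·(150586,9543) + (113835,7214)
step 12: (1017351, 64472)  from 1·(866765,54929) + (150586,9543)
…
step 14: (6669699, 422675)  from 3·(1884116,119401) + (1017351,64472)
step 15: (8553815, 542076)  from 1·(6669699,422675) + (1884116,119401)
→ (8553815, 542076).  Check: 8553815²=73167751054225, 249·542076²=73167751054224, difference 1.
(x_2, y_2) = (8553815·8553815 + 249·542076·542076, 8553815·542076 + 542076·8553815) = (146335502108449, 9273635639880)
(x_3, y_3) = (8553815·146335502108449 + 249·542076·9273635639880, 8553815·9273635639880 + 542076·146335502108449) = (2503453625935556812055, 158649927281879742324)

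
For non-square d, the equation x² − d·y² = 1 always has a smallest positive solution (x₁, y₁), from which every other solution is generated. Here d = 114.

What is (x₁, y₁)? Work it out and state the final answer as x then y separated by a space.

d=114: √d = [10; 1,2,10,2,1,20] (ℓ=6, even), read p_5/q_5
a_0=10:  p_0=10·1+0=10,  q_0=10·0+1=1
a_1=1:  p_1=1·10+1=11,  q_1=1·1+0=1
a_2=2:  p_2=2·11+10=32,  q_2=2·1+1=3
a_3=10:  p_3=10·32+11=331,  q_3=10·3+1=31
a_4=2:  p_4=2·331+32=694,  q_4=2·31+3=65
a_5=1:  p_5=1·694+331=1025,  q_5=1·65+31=96
(x₁, y₁) = (1025, 96);  1025² − 114·96² = 1 ✓

1025 96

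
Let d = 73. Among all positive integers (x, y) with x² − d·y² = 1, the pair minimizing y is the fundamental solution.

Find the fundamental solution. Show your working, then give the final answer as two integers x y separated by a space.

d=73: √d = [8; 1,1,5,5,1,1,16] (ℓ=7, odd), read p_13/q_13
a_0=8:  p_0=8·1+0=8,  q_0=8·0+1=1
…
a_4=5:  p_4=5·94+17=487,  q_4=5·11+2=57
a_5=1:  p_5=1·487+94=581,  q_5=1·57+11=68
…
a_7=16:  p_7=16·1068+581=17669,  q_7=16·125+68=2068
…
a_10=5:  p_10=5·36406+18737=200767,  q_10=5·4261+2193=23498
a_11=5:  p_11=5·200767+36406=1040241,  q_11=5·23498+4261=121751
a_12=1:  p_12=1·1040241+200767=1241008,  q_12=1·121751+23498=145249
a_13=1:  p_13=1·1241008+1040241=2281249,  q_13=1·145249+121751=267000
→ (2281249, 267000).  Check: 2281249²=5204097000001, 73·267000²=5204097000000, difference 1.

2281249 267000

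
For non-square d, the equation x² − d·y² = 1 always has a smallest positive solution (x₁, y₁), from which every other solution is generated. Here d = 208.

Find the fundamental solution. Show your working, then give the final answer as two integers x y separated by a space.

√208 → a₀=14, period (2,2,1,2,2,28); ℓ=6 even so k=5
k=0  a_k=14  p_k/q_k = 14/1
…
k=4  a_k=2  p_k/q_k = 274/19
k=5  a_k=2  p_k/q_k = 649/45
fundamental: x₁=649, y₁=45  (since 421201 − 208·2025 = 1)

649 45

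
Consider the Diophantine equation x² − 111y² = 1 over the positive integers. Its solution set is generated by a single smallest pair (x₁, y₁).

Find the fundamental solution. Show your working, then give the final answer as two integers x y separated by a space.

d=111: √d = [10; 1,1,6,1,1,20] (ℓ=6, even), read p_5/q_5
i=0: a=10 ⇒ p=10, q=1
i=1: a=1 ⇒ p=11, q=1
i=2: a=1 ⇒ p=21, q=2
…
i=4: a=1 ⇒ p=158, q=15
i=5: a=1 ⇒ p=295, q=28
→ (295, 28).  Check: 295²=87025, 111·28²=87024, difference 1.

295 28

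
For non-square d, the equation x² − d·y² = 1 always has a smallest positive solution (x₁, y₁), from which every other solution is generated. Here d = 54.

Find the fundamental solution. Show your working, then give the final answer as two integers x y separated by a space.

485 66

√54 → a₀=7, period (2,1,6,1,2,14); ℓ=6 even so k=5
k=0  a_k=7  p_k/q_k = 7/1
k=1  a_k=2  p_k/q_k = 15/2
…
k=4  a_k=1  p_k/q_k = 169/23
k=5  a_k=2  p_k/q_k = 485/66
→ (485, 66).  Check: 485²=235225, 54·66²=235224, difference 1.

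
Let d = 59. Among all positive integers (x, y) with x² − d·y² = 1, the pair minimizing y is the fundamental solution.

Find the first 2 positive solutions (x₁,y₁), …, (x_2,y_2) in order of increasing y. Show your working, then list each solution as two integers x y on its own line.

[7; 1,2,7,2,1,14] for √59; ℓ=6 ⇒ convergent index 5
i=0: a=7 ⇒ p=7, q=1
i=1: a=1 ⇒ p=8, q=1
…
i=4: a=2 ⇒ p=361, q=47
i=5: a=1 ⇒ p=530, q=69
→ (530, 69).  Check: 530²=280900, 59·69²=280899, difference 1.
(530+69√59)^2 = 561799 + 73140√59

530 69
561799 73140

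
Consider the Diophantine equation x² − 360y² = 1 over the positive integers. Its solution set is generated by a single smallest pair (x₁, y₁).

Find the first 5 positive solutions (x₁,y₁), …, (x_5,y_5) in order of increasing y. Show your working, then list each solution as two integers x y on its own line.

√360 = [18; 1,36, …], period ℓ=2 (even) → k=1
i=0: a=18 ⇒ p=18, q=1
i=1: a=1 ⇒ p=19, q=1
(x₁, y₁) = (19, 1);  19² − 360·1² = 1 ✓
(19+1√360)^2 = 721 + 38√360
(19+1√360)^3 = 27379 + 1443√360
(19+1√360)^4 = 1039681 + 54796√360
(19+1√360)^5 = 39480499 + 2080805√360

19 1
721 38
27379 1443
1039681 54796
39480499 2080805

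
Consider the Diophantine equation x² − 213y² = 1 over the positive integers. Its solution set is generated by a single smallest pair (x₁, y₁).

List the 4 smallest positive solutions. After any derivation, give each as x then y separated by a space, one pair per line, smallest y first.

d=213: √d = [14; 1,1,2,6,1,8,1,6,2,1,1,28] (ℓ=12, even), read p_11/q_11
step 0: (14, 1)  from 14·(1,0) + (0,1)
step 1: (15, 1)  from 1·(14,1) + (1,0)
…
step 4: (467, 32)  from 6·(73,5) + (29,2)
step 5: (540, 37)  from 1·(467,32) + (73,5)
…
step 10: (115574, 7919)  from 1·(78825,5401) + (36749,2518)
step 11: (194399, 13320)  from 1·(115574,7919) + (78825,5401)
→ (194399, 13320).  Check: 194399²=37790971201, 213·13320²=37790971200, difference 1.
n=2: (194399,13320)∘(194399,13320) = (194399·194399+213·13320·13320, 194399·13320+13320·194399) = (75581942401,5178789360)
n=3: (75581942401,5178789360)∘(194399,13320) = (194399·75581942401+213·13320·5178789360, 194399·5178789360+13320·75581942401) = (29386108041429599,2013502945575960)
n=4: (29386108041429599,2013502945575960)∘(194399,13320) = (194399·29386108041429599+213·13320·2013502945575960, 194399·2013502945575960+13320·29386108041429599) = (11425260034216163289601,782845918228863306720)

194399 13320
75581942401 5178789360
29386108041429599 2013502945575960
11425260034216163289601 782845918228863306720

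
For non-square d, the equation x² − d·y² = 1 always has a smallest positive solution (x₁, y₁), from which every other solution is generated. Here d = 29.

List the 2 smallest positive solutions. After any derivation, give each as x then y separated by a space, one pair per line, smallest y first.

9801 1820
192119201 35675640

√29 = [5; 2,1,1,2,10, …], period ℓ=5 (odd) → k=9
k=0  a_k=5  p_k/q_k = 5/1
k=1  a_k=2  p_k/q_k = 11/2
…
k=7  a_k=1  p_k/q_k = 2251/418
k=8  a_k=1  p_k/q_k = 3775/701
k=9  a_k=2  p_k/q_k = 9801/1820
(x₁, y₁) = (9801, 1820);  9801² − 29·1820² = 1 ✓
(x_2, y_2) = (9801·9801 + 29·1820·1820, 9801·1820 + 1820·9801) = (192119201, 35675640)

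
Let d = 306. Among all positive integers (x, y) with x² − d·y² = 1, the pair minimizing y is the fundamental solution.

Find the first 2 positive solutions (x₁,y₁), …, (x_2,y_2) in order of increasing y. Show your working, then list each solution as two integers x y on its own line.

d=306: √d = [17; 2,34] (ℓ=2, even), read p_1/q_1
i=0: a=17 ⇒ p=17, q=1
i=1: a=2 ⇒ p=35, q=2
→ (35, 2).  Check: 35²=1225, 306·2²=1224, difference 1.
(35+2√306)^2 = 2449 + 140√306

35 2
2449 140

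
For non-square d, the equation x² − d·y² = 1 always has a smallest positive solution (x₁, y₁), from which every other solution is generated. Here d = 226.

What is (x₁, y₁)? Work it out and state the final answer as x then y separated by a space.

d=226: √d = [15; 30] (ℓ=1, odd), read p_1/q_1
a_0=15:  p_0=15·1+0=15,  q_0=15·0+1=1
a_1=30:  p_1=30·15+1=451,  q_1=30·1+0=30
fundamental: x₁=451, y₁=30  (since 203401 − 226·900 = 1)

451 30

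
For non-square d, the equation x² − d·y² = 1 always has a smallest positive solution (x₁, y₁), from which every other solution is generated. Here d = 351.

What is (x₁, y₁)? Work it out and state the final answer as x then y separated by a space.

[18; 1,2,1,3,2,2,2,3,1,2,1,36] for √351; ℓ=12 ⇒ convergent index 11
step 0: (18, 1)  from 18·(1,0) + (0,1)
step 1: (19, 1)  from 1·(18,1) + (1,0)
step 2: (56, 3)  from 2·(19,1) + (18,1)
…
step 4: (281, 15)  from 3·(75,4) + (56,3)
…
step 7: (3747, 200)  from 2·(1555,83) + (637,34)
…
step 9: (16543, 883)  from 1·(12796,683) + (3747,200)
step 10: (45882, 2449)  from 2·(16543,883) + (12796,683)
step 11: (62425, 3332)  from 1·(45882,2449) + (16543,883)
(x₁, y₁) = (62425, 3332);  62425² − 351·3332² = 1 ✓

62425 3332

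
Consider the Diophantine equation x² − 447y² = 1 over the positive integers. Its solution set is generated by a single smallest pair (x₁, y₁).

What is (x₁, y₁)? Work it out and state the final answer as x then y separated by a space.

√447 → a₀=21, period (7,42); ℓ=2 even so k=1
i=0: a=21 ⇒ p=21, q=1
i=1: a=7 ⇒ p=148, q=7
→ (148, 7).  Check: 148²=21904, 447·7²=21903, difference 1.

148 7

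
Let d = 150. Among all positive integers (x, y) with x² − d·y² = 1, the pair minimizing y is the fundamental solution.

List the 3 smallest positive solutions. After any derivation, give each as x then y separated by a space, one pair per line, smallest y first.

√150 = [12; 4,24, …], period ℓ=2 (even) → k=1
i=0: a=12 ⇒ p=12, q=1
i=1: a=4 ⇒ p=49, q=4
→ (49, 4).  Check: 49²=2401, 150·4²=2400, difference 1.
k=2:  x_2 = 49·49+150·4·4 = 4801,  y_2 = 49·4+4·49 = 392
k=3:  x_3 = 49·4801+150·4·392 = 470449,  y_3 = 49·392+4·4801 = 38412

49 4
4801 392
470449 38412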